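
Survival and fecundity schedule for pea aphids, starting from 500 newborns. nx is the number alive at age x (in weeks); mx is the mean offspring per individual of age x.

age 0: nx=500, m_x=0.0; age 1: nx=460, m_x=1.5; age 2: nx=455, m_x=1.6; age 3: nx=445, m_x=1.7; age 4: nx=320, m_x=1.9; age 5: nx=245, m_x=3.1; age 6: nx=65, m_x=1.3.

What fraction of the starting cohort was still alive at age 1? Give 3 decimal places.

l_1 = n_1/n_0 = 460/500 = 0.92 → 0.920

0.920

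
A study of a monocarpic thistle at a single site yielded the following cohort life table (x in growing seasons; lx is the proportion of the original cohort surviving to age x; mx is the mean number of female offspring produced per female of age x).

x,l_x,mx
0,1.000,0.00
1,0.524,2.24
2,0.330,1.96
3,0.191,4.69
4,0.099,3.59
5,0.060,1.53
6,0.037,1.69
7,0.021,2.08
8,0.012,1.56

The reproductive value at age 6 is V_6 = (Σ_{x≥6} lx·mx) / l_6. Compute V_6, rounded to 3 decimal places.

3.376

lx·mx for x ≥ 6: 0.06253, 0.04368, 0.01872 → sum = 0.12493
V_6 = 0.12493 / l_6 = 0.12493 / 0.037 = 3.376486… → 3.376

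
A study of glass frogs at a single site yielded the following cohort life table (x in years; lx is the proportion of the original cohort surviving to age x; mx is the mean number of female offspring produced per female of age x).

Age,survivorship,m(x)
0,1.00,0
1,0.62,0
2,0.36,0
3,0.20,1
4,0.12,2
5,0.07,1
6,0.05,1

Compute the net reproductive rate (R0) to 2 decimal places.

0.56

lx·mx by age: 0, 0, 0, 0.2, 0.24, 0.07, 0.05
R0 = Σ lx·mx = 0.56 → 0.56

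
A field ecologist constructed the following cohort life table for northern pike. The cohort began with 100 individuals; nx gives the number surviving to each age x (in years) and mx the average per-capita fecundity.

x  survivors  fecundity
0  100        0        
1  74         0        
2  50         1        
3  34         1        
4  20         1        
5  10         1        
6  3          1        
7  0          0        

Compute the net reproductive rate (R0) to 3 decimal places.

1.170

lx = nx/n0 = nx/100: 1, 0.74, 0.5, 0.34, 0.2, 0.1, 0.03, 0
lx·mx by age: 0, 0, 0.5, 0.34, 0.2, 0.1, 0.03, 0
R0 = Σ lx·mx = 1.17 → 1.170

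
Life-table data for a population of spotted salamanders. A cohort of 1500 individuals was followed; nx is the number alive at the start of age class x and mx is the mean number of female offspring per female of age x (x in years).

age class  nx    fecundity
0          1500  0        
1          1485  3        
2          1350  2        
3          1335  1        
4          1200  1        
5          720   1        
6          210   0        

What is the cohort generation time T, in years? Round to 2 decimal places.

lx = nx/n0 = nx/1500: 1, 0.99, 0.9, 0.89, 0.8, 0.48, 0.14
lx·mx: 0, 2.97, 1.8, 0.89, 0.8, 0.48, 0 → R0 = 6.94
x·lx·mx: 0, 2.97, 3.6, 2.67, 3.2, 2.4, 0 → Σ = 14.84
T = 14.84 / 6.94 = 2.138329… → 2.14

2.14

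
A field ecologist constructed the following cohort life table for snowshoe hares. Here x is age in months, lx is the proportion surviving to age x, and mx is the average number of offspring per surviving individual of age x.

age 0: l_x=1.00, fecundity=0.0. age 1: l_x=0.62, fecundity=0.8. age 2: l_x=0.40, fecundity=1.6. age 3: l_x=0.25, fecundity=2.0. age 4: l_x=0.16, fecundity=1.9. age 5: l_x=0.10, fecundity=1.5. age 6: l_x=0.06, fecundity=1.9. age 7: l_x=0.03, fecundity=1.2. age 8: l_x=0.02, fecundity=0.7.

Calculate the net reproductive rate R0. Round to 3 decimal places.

2.254

lx·mx by age: 0, 0.496, 0.64, 0.5, 0.304, 0.15, 0.114, 0.036, 0.014
R0 = Σ lx·mx = 2.254 → 2.254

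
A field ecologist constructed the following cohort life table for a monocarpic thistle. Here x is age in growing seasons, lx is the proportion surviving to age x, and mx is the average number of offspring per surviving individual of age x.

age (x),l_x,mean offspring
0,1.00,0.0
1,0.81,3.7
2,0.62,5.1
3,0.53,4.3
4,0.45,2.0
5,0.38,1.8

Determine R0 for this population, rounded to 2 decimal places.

lx·mx by age: 0, 2.997, 3.162, 2.279, 0.9, 0.684
R0 = Σ lx·mx = 10.022 → 10.02

10.02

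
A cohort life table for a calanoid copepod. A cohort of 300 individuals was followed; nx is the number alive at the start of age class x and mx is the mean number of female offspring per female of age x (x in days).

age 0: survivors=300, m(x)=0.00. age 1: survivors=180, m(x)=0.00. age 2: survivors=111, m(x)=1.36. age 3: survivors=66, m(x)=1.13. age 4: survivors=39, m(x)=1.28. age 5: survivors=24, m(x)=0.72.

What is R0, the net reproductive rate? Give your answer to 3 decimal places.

lx = nx/n0 = nx/300: 1, 0.6, 0.37, 0.22, 0.13, 0.08
lx·mx by age: 0, 0, 0.5032, 0.2486, 0.1664, 0.0576
R0 = Σ lx·mx = 0.9758 → 0.976

0.976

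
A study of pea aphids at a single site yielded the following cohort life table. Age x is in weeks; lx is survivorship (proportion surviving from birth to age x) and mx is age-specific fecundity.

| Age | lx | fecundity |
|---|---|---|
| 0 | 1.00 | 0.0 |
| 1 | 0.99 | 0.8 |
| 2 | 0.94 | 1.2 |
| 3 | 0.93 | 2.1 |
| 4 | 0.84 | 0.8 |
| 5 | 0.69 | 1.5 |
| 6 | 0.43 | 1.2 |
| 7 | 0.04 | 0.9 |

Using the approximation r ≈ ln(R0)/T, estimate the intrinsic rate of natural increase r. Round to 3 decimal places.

0.553

R0 = Σ lx·mx = 0 + 0.792 + 1.128 + 1.953 + 0.672 + 1.035 + 0.516 + 0.036 = 6.132
Σ x·lx·mx = 20.118; T = 20.118/6.132 = 3.28082…
r ≈ ln(R0)/T = ln(6.132)/3.28082… = 0.55276… → 0.553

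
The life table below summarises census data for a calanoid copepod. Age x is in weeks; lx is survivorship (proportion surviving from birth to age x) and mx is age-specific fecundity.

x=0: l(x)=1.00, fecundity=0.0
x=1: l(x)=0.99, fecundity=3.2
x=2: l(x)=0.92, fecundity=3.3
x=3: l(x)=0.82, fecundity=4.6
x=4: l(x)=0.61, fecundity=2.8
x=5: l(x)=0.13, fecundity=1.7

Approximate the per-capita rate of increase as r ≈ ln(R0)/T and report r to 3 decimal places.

R0 = Σ lx·mx = 0 + 3.168 + 3.036 + 3.772 + 1.708 + 0.221 = 11.905
Σ x·lx·mx = 28.493; T = 28.493/11.905 = 2.39336…
r ≈ ln(R0)/T = ln(11.905)/2.39336… = 1.03493… → 1.035

1.035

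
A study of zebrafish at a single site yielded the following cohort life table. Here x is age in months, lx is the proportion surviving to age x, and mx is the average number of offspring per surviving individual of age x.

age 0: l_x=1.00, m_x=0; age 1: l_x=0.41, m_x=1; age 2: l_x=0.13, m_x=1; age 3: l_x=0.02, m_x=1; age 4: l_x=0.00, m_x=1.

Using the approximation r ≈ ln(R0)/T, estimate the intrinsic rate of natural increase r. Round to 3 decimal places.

R0 = Σ lx·mx = 0 + 0.41 + 0.13 + 0.02 + 0 = 0.56
Σ x·lx·mx = 0.73; T = 0.73/0.56 = 1.30357…
r ≈ ln(R0)/T = ln(0.56)/1.30357… = -0.44479… → -0.445

-0.445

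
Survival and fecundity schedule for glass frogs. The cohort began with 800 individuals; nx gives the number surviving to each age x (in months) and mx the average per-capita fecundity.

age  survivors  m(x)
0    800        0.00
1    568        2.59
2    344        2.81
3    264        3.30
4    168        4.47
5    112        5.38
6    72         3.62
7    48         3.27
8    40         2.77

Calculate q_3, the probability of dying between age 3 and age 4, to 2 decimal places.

0.36

lx = nx/n0 = nx/800: 1, 0.71, 0.43, 0.33, 0.21, 0.14, 0.09, 0.06, 0.05
q_3 = (l_3 − l_4) / l_3 = (0.33 − 0.21) / 0.33
     = 0.12 / 0.33 = 0.363636… → 0.36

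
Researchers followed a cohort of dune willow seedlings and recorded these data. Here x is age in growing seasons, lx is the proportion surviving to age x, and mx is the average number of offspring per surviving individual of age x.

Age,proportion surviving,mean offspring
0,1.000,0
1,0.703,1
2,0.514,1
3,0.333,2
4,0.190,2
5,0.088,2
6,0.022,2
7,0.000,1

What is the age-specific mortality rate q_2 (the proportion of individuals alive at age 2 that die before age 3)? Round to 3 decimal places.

0.352

q_2 = (l_2 − l_3) / l_2 = (0.514 − 0.333) / 0.514
     = 0.181 / 0.514 = 0.35214… → 0.352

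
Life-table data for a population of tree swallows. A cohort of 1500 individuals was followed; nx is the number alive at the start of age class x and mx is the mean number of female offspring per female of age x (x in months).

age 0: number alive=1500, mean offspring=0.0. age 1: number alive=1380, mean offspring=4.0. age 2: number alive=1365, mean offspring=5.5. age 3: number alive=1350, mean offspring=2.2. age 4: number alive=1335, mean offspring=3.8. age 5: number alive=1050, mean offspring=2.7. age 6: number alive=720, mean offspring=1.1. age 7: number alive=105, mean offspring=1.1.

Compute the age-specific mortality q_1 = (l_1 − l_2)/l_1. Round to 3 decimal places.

lx = nx/n0 = nx/1500: 1, 0.92, 0.91, 0.9, 0.89, 0.7, 0.48, 0.07
q_1 = (l_1 − l_2) / l_1 = (0.92 − 0.91) / 0.92
     = 0.01 / 0.92 = 0.01087… → 0.011

0.011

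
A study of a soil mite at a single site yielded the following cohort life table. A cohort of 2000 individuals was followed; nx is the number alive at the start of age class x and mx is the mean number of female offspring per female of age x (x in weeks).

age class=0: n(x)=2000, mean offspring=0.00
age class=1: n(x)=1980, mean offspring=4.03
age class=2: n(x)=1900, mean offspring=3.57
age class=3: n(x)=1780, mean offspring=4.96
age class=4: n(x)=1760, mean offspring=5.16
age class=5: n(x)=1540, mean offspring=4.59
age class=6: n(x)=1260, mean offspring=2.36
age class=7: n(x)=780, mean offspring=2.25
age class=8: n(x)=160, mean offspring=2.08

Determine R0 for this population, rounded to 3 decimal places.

22.401

lx = nx/n0 = nx/2000: 1, 0.99, 0.95, 0.89, 0.88, 0.77, 0.63, 0.39, 0.08
lx·mx by age: 0, 3.9897, 3.3915, 4.4144, 4.5408, 3.5343, 1.4868, 0.8775, 0.1664
R0 = Σ lx·mx = 22.4014 → 22.401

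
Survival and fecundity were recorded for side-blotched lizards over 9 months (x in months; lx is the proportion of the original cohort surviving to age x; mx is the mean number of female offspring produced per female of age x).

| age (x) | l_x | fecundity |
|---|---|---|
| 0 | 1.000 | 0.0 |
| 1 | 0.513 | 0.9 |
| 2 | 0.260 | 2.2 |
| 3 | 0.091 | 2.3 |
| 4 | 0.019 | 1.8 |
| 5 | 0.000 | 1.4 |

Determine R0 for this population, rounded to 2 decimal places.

1.28

lx·mx by age: 0, 0.4617, 0.572, 0.2093, 0.0342, 0
R0 = Σ lx·mx = 1.2772 → 1.28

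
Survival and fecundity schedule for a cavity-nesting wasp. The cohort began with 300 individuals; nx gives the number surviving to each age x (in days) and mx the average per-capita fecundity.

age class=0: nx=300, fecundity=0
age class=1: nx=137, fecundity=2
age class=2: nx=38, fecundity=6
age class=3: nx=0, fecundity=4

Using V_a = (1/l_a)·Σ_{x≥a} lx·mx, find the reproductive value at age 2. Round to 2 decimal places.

6.00

lx = nx/n0 = nx/300: 1, 0.45667…, 0.12667…, 0
lx·mx for x ≥ 2: 0.76…, 0 → sum = 0.76…
V_2 = 0.76… / l_2 = 0.76… / 0.126667… = 6 → 6.00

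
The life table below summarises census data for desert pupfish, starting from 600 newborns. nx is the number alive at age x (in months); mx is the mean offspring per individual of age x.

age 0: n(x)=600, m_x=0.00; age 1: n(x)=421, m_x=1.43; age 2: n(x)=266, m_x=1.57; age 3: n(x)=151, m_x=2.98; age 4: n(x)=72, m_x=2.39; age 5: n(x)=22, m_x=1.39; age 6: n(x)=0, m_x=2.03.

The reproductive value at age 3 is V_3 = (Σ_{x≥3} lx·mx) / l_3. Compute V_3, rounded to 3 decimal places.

4.322

lx = nx/n0 = nx/600: 1, 0.70167…, 0.44333…, 0.25167…, 0.12, 0.03667…, 0
lx·mx for x ≥ 3: 0.749967…, 0.2868, 0.050967…, 0 → sum = 1.087733…
V_3 = 1.087733… / l_3 = 1.087733… / 0.251667… = 4.322119… → 4.322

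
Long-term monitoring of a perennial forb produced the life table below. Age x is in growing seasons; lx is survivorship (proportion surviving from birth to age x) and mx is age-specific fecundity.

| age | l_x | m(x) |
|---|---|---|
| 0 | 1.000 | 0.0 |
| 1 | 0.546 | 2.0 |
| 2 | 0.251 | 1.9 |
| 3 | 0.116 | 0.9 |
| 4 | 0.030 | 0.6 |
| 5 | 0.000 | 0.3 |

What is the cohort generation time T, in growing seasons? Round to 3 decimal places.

lx·mx: 0, 1.092, 0.4769, 0.1044, 0.018, 0 → R0 = 1.6913
x·lx·mx: 0, 1.092, 0.9538, 0.3132, 0.072, 0 → Σ = 2.431
T = 2.431 / 1.6913 = 1.437356… → 1.437

1.437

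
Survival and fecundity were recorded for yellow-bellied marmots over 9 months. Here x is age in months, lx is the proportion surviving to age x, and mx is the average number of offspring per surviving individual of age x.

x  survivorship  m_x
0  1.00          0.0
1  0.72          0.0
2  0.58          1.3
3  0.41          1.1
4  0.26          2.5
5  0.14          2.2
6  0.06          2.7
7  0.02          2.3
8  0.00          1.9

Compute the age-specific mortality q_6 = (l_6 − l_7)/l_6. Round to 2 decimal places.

q_6 = (l_6 − l_7) / l_6 = (0.06 − 0.02) / 0.06
     = 0.04 / 0.06 = 0.666667… → 0.67

0.67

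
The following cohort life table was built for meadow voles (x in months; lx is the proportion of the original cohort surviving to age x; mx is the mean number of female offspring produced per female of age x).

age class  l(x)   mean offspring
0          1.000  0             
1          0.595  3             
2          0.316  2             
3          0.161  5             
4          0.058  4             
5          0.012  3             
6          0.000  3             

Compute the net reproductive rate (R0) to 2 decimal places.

lx·mx by age: 0, 1.785, 0.632, 0.805, 0.232, 0.036, 0
R0 = Σ lx·mx = 3.49 → 3.49

3.49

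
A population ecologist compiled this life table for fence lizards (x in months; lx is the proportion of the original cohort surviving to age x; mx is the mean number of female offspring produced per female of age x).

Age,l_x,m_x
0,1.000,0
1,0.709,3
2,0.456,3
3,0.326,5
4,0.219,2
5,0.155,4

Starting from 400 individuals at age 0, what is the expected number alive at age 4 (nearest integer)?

Expected survivors = N0 · l_4 = 400 × 0.219 = 87.6 → 88

88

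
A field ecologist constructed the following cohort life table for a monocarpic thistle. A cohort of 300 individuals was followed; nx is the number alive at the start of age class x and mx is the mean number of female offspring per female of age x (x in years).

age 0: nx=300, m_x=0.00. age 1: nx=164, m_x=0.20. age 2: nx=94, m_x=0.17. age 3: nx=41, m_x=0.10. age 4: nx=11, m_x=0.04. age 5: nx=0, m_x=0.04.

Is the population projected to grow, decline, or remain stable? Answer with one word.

declining

lx = nx/n0 = nx/300: 1, 0.54667…, 0.31333…, 0.13667…, 0.03667…, 0
R0 = Σ lx·mx = 0 + 0.109333… + 0.053267… + 0.013667… + 0.001467… + 0 = 0.177733…
R0 < 1, so the population is declining.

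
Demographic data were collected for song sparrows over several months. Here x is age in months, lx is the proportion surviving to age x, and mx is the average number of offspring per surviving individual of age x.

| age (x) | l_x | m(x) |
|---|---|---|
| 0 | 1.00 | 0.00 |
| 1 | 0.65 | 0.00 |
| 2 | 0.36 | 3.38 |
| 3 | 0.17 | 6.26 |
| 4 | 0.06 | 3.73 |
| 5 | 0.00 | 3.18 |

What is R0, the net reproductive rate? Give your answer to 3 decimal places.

lx·mx by age: 0, 0, 1.2168, 1.0642, 0.2238, 0
R0 = Σ lx·mx = 2.5048 → 2.505

2.505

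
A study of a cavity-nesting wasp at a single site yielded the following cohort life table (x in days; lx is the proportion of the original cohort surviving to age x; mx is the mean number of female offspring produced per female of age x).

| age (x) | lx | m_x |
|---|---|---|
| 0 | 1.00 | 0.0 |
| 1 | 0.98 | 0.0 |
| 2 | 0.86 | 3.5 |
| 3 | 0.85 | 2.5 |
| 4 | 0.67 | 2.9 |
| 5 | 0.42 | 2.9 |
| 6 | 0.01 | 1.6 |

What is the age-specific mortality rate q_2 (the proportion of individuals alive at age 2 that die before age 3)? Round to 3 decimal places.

q_2 = (l_2 − l_3) / l_2 = (0.86 − 0.85) / 0.86
     = 0.01 / 0.86 = 0.011628… → 0.012

0.012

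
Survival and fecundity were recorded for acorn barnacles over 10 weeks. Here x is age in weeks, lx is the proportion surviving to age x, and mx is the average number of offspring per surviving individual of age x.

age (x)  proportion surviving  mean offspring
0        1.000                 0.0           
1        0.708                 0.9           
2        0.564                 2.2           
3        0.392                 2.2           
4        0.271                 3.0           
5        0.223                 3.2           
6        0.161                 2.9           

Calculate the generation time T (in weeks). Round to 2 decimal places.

3.24

lx·mx: 0, 0.6372, 1.2408, 0.8624, 0.813, 0.7136, 0.4669 → R0 = 4.7339
x·lx·mx: 0, 0.6372, 2.4816, 2.5872, 3.252, 3.568, 2.8014 → Σ = 15.3274
T = 15.3274 / 4.7339 = 3.237795… → 3.24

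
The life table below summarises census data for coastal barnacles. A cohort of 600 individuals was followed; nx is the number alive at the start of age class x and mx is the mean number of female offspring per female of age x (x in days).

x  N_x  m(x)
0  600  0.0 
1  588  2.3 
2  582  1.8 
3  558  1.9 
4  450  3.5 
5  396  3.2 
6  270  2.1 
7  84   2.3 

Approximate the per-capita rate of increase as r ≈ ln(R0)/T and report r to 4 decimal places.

lx = nx/n0 = nx/600: 1, 0.98, 0.97, 0.93, 0.75, 0.66, 0.45, 0.14
R0 = Σ lx·mx = 0 + 2.254 + 1.746 + 1.767 + 2.625 + 2.112 + 0.945 + 0.322 = 11.771
Σ x·lx·mx = 40.031; T = 40.031/11.771 = 3.40082…
r ≈ ln(R0)/T = ln(11.771)/3.40082… = 0.725014… → 0.7250

0.7250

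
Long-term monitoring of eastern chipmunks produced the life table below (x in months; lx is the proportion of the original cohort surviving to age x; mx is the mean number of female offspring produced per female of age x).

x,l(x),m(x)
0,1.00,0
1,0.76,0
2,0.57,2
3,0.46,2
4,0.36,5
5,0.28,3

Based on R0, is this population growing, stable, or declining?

growing

R0 = Σ lx·mx = 0 + 0 + 1.14 + 0.92 + 1.8 + 0.84 = 4.7
R0 > 1, so the population is growing.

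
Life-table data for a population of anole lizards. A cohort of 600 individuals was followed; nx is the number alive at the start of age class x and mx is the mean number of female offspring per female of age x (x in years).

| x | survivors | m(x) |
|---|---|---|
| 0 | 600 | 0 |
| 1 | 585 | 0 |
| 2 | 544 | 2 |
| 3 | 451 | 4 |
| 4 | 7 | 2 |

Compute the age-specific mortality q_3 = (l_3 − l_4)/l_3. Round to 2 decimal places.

0.98

lx = nx/n0 = nx/600: 1, 0.975, 0.90667…, 0.75167…, 0.01167…
q_3 = (l_3 − l_4) / l_3 = (0.751667… − 0.011667…) / 0.751667…
     = 0.74… / 0.751667… = 0.984479… → 0.98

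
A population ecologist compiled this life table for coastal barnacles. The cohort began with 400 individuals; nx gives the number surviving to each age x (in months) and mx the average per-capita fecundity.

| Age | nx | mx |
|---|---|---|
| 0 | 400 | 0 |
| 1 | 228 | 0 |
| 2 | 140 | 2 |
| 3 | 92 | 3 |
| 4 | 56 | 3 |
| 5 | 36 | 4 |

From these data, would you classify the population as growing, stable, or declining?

growing

lx = nx/n0 = nx/400: 1, 0.57, 0.35, 0.23, 0.14, 0.09
R0 = Σ lx·mx = 0 + 0 + 0.7 + 0.69 + 0.42 + 0.36 = 2.17
R0 > 1, so the population is growing.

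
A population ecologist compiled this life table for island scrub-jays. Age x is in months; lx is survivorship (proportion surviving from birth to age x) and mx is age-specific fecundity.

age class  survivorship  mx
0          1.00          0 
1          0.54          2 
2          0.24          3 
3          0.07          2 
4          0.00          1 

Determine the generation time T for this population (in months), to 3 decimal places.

lx·mx: 0, 1.08, 0.72, 0.14, 0 → R0 = 1.94
x·lx·mx: 0, 1.08, 1.44, 0.42, 0 → Σ = 2.94
T = 2.94 / 1.94 = 1.515464… → 1.515

1.515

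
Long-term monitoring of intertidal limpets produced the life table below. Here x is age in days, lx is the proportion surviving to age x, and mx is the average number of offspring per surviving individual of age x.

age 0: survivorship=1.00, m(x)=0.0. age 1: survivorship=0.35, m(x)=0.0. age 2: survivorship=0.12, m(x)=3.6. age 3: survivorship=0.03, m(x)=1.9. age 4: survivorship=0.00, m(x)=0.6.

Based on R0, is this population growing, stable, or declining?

R0 = Σ lx·mx = 0 + 0 + 0.432 + 0.057 + 0 = 0.489
R0 < 1, so the population is declining.

declining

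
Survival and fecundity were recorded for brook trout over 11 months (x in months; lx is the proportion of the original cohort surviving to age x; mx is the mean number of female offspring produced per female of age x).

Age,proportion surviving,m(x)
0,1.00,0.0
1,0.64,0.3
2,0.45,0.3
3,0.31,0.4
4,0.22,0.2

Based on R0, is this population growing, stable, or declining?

declining

R0 = Σ lx·mx = 0 + 0.192 + 0.135 + 0.124 + 0.044 = 0.495
R0 < 1, so the population is declining.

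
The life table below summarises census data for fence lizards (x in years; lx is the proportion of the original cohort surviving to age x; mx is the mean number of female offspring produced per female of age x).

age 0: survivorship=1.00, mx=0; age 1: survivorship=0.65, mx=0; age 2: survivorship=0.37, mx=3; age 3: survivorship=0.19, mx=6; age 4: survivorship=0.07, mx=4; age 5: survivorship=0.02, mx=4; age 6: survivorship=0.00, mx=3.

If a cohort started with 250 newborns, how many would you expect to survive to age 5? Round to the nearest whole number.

5

Expected survivors = N0 · l_5 = 250 × 0.02 = 5 → 5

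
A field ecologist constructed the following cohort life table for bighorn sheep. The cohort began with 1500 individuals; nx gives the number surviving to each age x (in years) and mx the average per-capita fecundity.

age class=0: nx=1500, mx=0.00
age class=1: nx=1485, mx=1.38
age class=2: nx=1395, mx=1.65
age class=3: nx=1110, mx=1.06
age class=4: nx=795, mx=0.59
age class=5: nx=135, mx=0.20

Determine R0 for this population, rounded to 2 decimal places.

lx = nx/n0 = nx/1500: 1, 0.99, 0.93, 0.74, 0.53, 0.09
lx·mx by age: 0, 1.3662, 1.5345, 0.7844, 0.3127, 0.018
R0 = Σ lx·mx = 4.0158 → 4.02

4.02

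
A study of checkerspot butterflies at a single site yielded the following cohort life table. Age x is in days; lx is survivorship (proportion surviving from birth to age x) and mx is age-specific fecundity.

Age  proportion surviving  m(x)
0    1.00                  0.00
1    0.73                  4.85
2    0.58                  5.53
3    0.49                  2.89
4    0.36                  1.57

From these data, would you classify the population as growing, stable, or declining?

growing

R0 = Σ lx·mx = 0 + 3.5405 + 3.2074 + 1.4161 + 0.5652 = 8.7292
R0 > 1, so the population is growing.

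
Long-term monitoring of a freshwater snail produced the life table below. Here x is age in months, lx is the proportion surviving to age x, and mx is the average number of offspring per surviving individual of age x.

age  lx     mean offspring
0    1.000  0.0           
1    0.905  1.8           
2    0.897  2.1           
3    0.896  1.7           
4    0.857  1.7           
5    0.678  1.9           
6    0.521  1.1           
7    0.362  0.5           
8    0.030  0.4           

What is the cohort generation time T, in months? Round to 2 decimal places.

3.16

lx·mx: 0, 1.629, 1.8837, 1.5232, 1.4569, 1.2882, 0.5731, 0.181, 0.012 → R0 = 8.5471
x·lx·mx: 0, 1.629, 3.7674, 4.5696, 5.8276, 6.441, 3.4386, 1.267, 0.096 → Σ = 27.0362
T = 27.0362 / 8.5471 = 3.163202… → 3.16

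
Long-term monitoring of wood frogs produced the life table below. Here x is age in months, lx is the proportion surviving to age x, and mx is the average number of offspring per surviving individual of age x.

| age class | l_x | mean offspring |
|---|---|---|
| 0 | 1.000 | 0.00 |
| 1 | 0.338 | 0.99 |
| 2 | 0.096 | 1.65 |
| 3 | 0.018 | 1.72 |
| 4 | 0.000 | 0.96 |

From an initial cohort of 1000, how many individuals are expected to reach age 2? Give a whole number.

Expected survivors = N0 · l_2 = 1000 × 0.096 = 96 → 96

96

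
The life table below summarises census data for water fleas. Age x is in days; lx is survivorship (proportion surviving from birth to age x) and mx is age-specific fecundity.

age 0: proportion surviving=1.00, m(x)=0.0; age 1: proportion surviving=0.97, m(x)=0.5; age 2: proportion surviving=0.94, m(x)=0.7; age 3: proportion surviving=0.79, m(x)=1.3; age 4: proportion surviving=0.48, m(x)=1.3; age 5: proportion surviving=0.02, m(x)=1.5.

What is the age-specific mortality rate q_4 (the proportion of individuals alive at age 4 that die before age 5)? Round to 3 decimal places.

q_4 = (l_4 − l_5) / l_4 = (0.48 − 0.02) / 0.48
     = 0.46 / 0.48 = 0.958333… → 0.958

0.958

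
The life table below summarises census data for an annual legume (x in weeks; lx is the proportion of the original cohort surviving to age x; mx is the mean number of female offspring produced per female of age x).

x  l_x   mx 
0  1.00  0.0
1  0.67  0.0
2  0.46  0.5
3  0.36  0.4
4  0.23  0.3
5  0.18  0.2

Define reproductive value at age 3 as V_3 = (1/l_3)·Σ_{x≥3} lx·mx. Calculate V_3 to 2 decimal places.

lx·mx for x ≥ 3: 0.144, 0.069, 0.036 → sum = 0.249
V_3 = 0.249 / l_3 = 0.249 / 0.36 = 0.691667… → 0.69

0.69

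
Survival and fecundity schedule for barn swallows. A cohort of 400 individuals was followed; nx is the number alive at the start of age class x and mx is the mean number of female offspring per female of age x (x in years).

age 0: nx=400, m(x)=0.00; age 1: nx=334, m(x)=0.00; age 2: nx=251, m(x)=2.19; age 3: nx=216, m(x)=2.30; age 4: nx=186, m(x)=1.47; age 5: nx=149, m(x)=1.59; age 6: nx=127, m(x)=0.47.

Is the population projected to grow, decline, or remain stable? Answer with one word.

growing

lx = nx/n0 = nx/400: 1, 0.835, 0.6275, 0.54, 0.465, 0.3725, 0.3175
R0 = Σ lx·mx = 0 + 0 + 1.374225 + 1.242 + 0.68355 + 0.592275 + 0.149225 = 4.041275
R0 > 1, so the population is growing.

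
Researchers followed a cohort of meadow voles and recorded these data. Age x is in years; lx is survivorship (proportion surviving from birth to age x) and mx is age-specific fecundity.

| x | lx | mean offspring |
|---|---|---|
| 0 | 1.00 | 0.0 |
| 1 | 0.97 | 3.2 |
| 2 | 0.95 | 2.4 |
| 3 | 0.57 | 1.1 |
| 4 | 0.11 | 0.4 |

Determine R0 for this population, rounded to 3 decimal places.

6.055

lx·mx by age: 0, 3.104, 2.28, 0.627, 0.044
R0 = Σ lx·mx = 6.055 → 6.055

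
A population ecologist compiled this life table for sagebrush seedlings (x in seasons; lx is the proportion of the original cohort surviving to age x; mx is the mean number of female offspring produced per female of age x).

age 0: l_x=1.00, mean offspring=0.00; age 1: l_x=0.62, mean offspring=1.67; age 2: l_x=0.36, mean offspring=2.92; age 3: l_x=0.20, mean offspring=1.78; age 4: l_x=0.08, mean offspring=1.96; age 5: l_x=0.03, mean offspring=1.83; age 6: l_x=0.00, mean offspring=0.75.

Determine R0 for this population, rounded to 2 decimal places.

lx·mx by age: 0, 1.0354, 1.0512, 0.356, 0.1568, 0.0549, 0
R0 = Σ lx·mx = 2.6543 → 2.65

2.65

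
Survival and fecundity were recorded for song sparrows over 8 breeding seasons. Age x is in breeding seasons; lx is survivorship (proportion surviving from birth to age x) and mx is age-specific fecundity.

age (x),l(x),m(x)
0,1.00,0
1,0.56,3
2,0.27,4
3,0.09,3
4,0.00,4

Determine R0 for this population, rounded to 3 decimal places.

lx·mx by age: 0, 1.68, 1.08, 0.27, 0
R0 = Σ lx·mx = 3.03 → 3.030

3.030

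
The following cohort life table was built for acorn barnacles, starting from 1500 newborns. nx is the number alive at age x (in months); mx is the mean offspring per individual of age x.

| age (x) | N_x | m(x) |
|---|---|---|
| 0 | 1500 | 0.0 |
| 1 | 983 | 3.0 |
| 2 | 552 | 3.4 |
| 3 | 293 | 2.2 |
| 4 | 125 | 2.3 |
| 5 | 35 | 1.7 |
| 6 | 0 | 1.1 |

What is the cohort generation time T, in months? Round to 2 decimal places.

lx = nx/n0 = nx/1500: 1, 0.65533…, 0.368, 0.19533…, 0.08333…, 0.02333…, 0
lx·mx: 0, 1.966…, 1.2512, 0.429733…, 0.191667…, 0.039667…, 0 → R0 = 3.878267…
x·lx·mx: 0, 1.966…, 2.5024, 1.2892…, 0.766667…, 0.198333…, 0 → Σ = 6.7226…
T = 6.7226… / 3.878267… = 1.733403… → 1.73

1.73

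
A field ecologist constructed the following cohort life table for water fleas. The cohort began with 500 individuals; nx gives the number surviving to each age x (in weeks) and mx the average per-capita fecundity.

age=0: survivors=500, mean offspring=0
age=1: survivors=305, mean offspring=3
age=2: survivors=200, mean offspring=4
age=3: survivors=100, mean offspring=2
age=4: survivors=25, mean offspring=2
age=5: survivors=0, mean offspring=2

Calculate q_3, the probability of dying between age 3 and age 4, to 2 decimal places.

lx = nx/n0 = nx/500: 1, 0.61, 0.4, 0.2, 0.05, 0
q_3 = (l_3 − l_4) / l_3 = (0.2 − 0.05) / 0.2
     = 0.15 / 0.2 = 0.75 → 0.75

0.75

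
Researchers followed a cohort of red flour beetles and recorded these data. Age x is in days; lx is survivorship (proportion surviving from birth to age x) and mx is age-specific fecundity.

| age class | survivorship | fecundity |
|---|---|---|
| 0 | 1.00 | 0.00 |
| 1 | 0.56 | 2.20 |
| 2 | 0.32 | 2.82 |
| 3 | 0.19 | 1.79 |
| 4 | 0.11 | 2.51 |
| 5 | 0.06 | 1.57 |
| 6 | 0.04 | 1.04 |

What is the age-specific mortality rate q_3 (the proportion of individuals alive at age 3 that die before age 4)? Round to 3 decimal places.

0.421

q_3 = (l_3 − l_4) / l_3 = (0.19 − 0.11) / 0.19
     = 0.08 / 0.19 = 0.421053… → 0.421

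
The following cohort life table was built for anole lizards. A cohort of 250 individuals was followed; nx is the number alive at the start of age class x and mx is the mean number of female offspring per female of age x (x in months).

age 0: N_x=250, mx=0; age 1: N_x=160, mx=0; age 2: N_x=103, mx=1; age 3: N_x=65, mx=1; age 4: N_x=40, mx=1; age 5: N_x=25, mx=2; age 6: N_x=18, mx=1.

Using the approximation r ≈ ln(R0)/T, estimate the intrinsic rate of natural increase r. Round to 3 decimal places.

lx = nx/n0 = nx/250: 1, 0.64, 0.412, 0.26, 0.16, 0.1, 0.072
R0 = Σ lx·mx = 0 + 0 + 0.412 + 0.26 + 0.16 + 0.2 + 0.072 = 1.104
Σ x·lx·mx = 3.676; T = 3.676/1.104 = 3.32971…
r ≈ ln(R0)/T = ln(1.104)/3.32971… = 0.02971… → 0.030

0.030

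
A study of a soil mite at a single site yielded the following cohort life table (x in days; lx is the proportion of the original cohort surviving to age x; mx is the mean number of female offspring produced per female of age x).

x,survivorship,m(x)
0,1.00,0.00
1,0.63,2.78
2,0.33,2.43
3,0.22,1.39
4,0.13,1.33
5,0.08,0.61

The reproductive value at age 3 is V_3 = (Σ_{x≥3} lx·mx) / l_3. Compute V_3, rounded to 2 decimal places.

lx·mx for x ≥ 3: 0.3058, 0.1729, 0.0488 → sum = 0.5275
V_3 = 0.5275 / l_3 = 0.5275 / 0.22 = 2.397727… → 2.40

2.40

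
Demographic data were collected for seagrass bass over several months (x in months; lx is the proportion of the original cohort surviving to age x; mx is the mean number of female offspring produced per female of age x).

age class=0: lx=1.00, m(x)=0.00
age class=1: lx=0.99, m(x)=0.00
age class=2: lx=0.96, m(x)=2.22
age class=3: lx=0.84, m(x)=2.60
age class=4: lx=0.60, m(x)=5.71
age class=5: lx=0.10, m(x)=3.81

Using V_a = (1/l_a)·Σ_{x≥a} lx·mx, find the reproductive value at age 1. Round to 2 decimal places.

lx·mx for x ≥ 1: 0, 2.1312, 2.184, 3.426, 0.381 → sum = 8.1222
V_1 = 8.1222 / l_1 = 8.1222 / 0.99 = 8.204242… → 8.20

8.20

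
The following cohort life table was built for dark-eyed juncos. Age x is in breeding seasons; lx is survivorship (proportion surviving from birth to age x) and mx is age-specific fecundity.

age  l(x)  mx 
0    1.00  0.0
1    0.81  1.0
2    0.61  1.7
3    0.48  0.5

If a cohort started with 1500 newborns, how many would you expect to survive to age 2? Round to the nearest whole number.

Expected survivors = N0 · l_2 = 1500 × 0.61 = 915 → 915

915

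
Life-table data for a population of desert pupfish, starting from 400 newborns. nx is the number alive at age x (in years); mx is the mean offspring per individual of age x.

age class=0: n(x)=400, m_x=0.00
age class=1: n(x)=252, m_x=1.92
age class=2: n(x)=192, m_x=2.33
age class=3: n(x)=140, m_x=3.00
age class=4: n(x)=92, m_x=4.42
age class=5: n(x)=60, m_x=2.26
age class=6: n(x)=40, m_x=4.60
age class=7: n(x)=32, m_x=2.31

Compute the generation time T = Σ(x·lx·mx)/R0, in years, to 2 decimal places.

lx = nx/n0 = nx/400: 1, 0.63, 0.48, 0.35, 0.23, 0.15, 0.1, 0.08
lx·mx: 0, 1.2096, 1.1184, 1.05, 1.0166, 0.339, 0.46, 0.1848 → R0 = 5.3784
x·lx·mx: 0, 1.2096, 2.2368, 3.15, 4.0664, 1.695, 2.76, 1.2936 → Σ = 16.4114
T = 16.4114 / 5.3784 = 3.051354… → 3.05

3.05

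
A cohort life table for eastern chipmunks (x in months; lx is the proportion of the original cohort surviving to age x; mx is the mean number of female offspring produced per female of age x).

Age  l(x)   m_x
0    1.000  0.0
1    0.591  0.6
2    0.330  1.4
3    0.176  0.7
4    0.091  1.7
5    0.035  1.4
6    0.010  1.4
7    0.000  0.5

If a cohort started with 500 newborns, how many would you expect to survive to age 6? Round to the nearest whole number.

5

Expected survivors = N0 · l_6 = 500 × 0.010 = 5 → 5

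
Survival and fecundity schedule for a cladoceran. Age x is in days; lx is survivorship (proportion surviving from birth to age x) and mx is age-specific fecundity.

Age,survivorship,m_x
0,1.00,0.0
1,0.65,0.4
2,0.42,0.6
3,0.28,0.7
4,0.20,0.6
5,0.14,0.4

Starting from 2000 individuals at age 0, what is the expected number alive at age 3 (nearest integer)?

560

Expected survivors = N0 · l_3 = 2000 × 0.28 = 560 → 560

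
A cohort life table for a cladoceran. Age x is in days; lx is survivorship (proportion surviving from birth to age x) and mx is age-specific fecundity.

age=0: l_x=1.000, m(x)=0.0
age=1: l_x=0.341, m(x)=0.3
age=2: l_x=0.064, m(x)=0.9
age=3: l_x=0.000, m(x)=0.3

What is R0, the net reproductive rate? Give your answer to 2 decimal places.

lx·mx by age: 0, 0.1023, 0.0576, 0
R0 = Σ lx·mx = 0.1599 → 0.16

0.16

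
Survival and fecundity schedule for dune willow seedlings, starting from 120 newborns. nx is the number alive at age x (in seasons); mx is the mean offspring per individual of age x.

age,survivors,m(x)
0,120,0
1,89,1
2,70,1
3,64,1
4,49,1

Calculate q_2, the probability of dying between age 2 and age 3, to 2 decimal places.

0.09

lx = nx/n0 = nx/120: 1, 0.74167…, 0.58333…, 0.53333…, 0.40833…
q_2 = (l_2 − l_3) / l_2 = (0.583333… − 0.533333…) / 0.583333…
     = 0.05… / 0.583333… = 0.085714… → 0.09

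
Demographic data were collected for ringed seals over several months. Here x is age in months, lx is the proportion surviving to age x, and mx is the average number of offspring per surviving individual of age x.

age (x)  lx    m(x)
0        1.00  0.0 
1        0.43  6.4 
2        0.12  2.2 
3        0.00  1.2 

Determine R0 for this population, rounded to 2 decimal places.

3.02

lx·mx by age: 0, 2.752, 0.264, 0
R0 = Σ lx·mx = 3.016 → 3.02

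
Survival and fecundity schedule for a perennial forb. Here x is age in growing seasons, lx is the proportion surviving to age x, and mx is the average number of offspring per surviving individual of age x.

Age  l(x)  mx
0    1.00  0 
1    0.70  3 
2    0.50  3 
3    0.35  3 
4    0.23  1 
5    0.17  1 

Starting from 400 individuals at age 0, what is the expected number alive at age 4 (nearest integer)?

Expected survivors = N0 · l_4 = 400 × 0.23 = 92 → 92

92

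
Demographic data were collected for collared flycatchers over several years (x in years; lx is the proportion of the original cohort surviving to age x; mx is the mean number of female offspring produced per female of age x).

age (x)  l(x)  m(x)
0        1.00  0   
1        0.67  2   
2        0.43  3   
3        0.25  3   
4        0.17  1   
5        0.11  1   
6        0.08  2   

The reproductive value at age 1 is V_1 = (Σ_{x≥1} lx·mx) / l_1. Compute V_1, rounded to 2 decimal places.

lx·mx for x ≥ 1: 1.34, 1.29, 0.75, 0.17, 0.11, 0.16 → sum = 3.82
V_1 = 3.82 / l_1 = 3.82 / 0.67 = 5.701493… → 5.70

5.70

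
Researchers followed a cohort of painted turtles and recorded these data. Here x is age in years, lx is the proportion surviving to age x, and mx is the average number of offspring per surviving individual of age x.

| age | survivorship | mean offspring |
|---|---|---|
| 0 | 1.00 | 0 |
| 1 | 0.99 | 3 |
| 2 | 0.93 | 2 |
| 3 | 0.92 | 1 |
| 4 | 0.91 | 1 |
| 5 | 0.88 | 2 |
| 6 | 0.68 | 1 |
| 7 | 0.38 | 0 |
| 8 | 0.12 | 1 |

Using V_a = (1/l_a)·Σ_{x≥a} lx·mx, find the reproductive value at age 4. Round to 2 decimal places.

3.81

lx·mx for x ≥ 4: 0.91, 1.76, 0.68, 0, 0.12 → sum = 3.47
V_4 = 3.47 / l_4 = 3.47 / 0.91 = 3.813187… → 3.81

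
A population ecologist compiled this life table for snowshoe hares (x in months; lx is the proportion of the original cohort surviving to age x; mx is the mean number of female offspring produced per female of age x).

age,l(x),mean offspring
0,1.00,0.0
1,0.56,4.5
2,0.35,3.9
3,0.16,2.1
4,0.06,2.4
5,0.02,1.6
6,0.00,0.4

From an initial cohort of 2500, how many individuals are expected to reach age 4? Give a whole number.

150

Expected survivors = N0 · l_4 = 2500 × 0.06 = 150 → 150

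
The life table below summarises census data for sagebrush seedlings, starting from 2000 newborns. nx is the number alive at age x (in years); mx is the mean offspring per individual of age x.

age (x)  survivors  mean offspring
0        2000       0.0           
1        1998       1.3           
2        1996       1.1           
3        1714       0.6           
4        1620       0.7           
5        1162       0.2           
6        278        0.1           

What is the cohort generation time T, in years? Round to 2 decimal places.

2.21

lx = nx/n0 = nx/2000: 1, 0.999, 0.998, 0.857, 0.81, 0.581, 0.139
lx·mx: 0, 1.2987, 1.0978, 0.5142, 0.567, 0.1162, 0.0139 → R0 = 3.6078
x·lx·mx: 0, 1.2987, 2.1956, 1.5426, 2.268, 0.581, 0.0834 → Σ = 7.9693
T = 7.9693 / 3.6078 = 2.208908… → 2.21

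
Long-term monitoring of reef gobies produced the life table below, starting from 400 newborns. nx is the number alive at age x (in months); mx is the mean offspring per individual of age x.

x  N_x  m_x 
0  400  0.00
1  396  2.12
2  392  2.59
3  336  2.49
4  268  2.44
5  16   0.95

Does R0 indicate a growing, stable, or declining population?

growing

lx = nx/n0 = nx/400: 1, 0.99, 0.98, 0.84, 0.67, 0.04
R0 = Σ lx·mx = 0 + 2.0988 + 2.5382 + 2.0916 + 1.6348 + 0.038 = 8.4014
R0 > 1, so the population is growing.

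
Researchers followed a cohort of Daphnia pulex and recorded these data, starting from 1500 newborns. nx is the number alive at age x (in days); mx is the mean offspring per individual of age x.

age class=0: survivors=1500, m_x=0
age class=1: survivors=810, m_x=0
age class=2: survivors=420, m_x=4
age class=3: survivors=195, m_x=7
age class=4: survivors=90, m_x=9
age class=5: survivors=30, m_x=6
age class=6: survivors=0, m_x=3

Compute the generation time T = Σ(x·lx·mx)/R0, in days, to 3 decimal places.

lx = nx/n0 = nx/1500: 1, 0.54, 0.28, 0.13, 0.06, 0.02, 0
lx·mx: 0, 0, 1.12, 0.91, 0.54, 0.12, 0 → R0 = 2.69
x·lx·mx: 0, 0, 2.24, 2.73, 2.16, 0.6, 0 → Σ = 7.73
T = 7.73 / 2.69 = 2.873606… → 2.874

2.874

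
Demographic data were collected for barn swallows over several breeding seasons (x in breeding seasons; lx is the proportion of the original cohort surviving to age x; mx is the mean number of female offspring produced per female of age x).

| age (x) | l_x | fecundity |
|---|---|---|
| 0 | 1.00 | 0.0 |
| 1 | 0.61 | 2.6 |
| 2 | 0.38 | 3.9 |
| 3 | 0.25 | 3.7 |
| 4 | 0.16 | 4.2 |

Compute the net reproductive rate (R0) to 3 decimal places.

lx·mx by age: 0, 1.586, 1.482, 0.925, 0.672
R0 = Σ lx·mx = 4.665 → 4.665

4.665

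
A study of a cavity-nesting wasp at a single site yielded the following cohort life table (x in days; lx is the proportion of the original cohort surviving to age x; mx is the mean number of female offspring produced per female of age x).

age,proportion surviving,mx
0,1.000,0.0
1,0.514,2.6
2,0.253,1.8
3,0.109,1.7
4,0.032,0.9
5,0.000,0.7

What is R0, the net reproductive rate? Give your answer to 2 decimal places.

2.01

lx·mx by age: 0, 1.3364, 0.4554, 0.1853, 0.0288, 0
R0 = Σ lx·mx = 2.0059 → 2.01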